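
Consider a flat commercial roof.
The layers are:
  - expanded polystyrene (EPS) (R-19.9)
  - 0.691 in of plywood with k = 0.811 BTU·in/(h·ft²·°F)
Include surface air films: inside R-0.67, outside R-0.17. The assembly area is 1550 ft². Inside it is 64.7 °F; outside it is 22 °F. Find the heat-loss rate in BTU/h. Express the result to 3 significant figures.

0.691/0.811 = 0.852
R_total = 0.67 + 19.9 + 0.852 + 0.17 = 21.59 ft²·°F·h/BTU
Q = A·ΔT/R = 1550 × (64.7 − 22) / 21.59 = 3065 BTU/h

3070 BTU/h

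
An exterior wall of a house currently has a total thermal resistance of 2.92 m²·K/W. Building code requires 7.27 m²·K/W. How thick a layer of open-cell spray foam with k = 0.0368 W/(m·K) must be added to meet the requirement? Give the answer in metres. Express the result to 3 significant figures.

0.160 m

ΔR = 7.27 − 2.92 = 4.35 m²·K/W
L = ΔR × k = 4.35 × 0.0368 = 0.1601 m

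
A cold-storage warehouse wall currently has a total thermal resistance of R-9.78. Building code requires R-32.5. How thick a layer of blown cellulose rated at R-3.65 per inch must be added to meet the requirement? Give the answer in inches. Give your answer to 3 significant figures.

ΔR = 32.5 − 9.78 = 22.72 ft²·°F·h/BTU
L = ΔR / (R/in) = 22.72/3.65 = 6.225 in

6.22 in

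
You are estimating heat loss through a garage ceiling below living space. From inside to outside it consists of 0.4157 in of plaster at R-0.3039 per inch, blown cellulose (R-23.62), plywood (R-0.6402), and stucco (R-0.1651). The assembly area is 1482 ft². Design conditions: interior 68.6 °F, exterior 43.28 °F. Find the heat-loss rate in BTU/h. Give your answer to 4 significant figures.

0.4157 × 0.3039 = 0.12633
R_total = 0.12633 + 23.62 + 0.6402 + 0.1651 = 24.552 ft²·°F·h/BTU
Q = A·ΔT/R = 1482 × (68.6 − 43.28) / 24.552 = 1528.4 BTU/h

1528 BTU/h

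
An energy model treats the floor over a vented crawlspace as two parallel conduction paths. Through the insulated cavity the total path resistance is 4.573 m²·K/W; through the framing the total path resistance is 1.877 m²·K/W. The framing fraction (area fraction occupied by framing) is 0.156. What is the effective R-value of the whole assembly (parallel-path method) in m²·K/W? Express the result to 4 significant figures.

U_eff = 0.844/4.573 + 0.156/1.877 = 0.18456 + 0.083111 = 0.26767
R_eff = 1/U_eff = 3.7359 m²·K/W

3.736 m²·K/W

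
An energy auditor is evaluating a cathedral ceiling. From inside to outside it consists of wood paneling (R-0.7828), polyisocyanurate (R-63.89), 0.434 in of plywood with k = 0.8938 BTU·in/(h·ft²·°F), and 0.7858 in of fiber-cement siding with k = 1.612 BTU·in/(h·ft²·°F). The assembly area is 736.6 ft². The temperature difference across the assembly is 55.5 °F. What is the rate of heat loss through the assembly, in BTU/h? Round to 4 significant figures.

622.8 BTU/h

0.434/0.8938 = 0.48557
0.7858/1.612 = 0.48747
R_total = 0.7828 + 63.89 + 0.48557 + 0.48747 = 65.646 ft²·°F·h/BTU
Q = A·ΔT/R = 736.6 × 55.5 / 65.646 = 622.76 BTU/h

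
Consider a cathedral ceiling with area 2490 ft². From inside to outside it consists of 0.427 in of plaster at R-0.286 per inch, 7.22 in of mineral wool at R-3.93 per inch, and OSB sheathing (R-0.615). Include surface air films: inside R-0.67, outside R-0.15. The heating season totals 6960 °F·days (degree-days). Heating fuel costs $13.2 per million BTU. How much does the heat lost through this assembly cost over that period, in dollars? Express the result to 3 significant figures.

0.427 × 0.286 = 0.1221
7.22 × 3.93 = 28.37
R_total = 0.67 + 0.1221 + 28.37 + 0.615 + 0.15 = 29.93 ft²·°F·h/BTU
E = A × HDD × 24 / R = 2490 × 6960 × 24 / 29.93 = 13900000 BTU
Cost = 13900000/10⁶ × 13.2 = $183.4

183 dollars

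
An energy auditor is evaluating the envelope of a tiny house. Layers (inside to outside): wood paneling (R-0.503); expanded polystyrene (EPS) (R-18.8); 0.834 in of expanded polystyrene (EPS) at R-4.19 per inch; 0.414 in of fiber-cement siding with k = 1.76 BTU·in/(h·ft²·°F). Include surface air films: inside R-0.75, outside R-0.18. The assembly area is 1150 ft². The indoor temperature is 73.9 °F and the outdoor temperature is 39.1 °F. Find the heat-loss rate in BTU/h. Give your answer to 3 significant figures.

0.834 × 4.19 = 3.494
0.414/1.76 = 0.2352
R_total = 0.75 + 0.503 + 18.8 + 3.494 + 0.2352 + 0.18 = 23.96 ft²·°F·h/BTU
Q = A·ΔT/R = 1150 × (73.9 − 39.1) / 23.96 = 1670 BTU/h

1670 BTU/h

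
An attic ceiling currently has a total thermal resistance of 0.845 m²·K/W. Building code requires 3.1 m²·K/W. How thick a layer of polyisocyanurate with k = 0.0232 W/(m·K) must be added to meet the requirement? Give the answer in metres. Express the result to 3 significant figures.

ΔR = 3.1 − 0.845 = 2.255 m²·K/W
L = ΔR × k = 2.255 × 0.0232 = 0.05232 m

0.0523 m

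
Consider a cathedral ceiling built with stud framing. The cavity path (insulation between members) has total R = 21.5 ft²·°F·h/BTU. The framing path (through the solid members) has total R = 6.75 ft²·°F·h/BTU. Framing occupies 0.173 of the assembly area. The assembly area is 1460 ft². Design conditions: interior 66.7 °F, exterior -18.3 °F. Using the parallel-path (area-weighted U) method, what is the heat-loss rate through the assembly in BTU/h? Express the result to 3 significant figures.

7950 BTU/h

U_eff = 0.827/21.5 + 0.173/6.75 = 0.03847 + 0.02563 = 0.06409
R_eff = 1/U_eff = 15.6 ft²·°F·h/BTU
Q = 1460 × (66.7 − (-18.3)) / 15.6 = 7954 BTU/h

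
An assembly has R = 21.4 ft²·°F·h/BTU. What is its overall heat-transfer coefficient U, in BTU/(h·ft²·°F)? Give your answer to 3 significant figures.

U = 1/R = 1/21.4 = 0.04673

0.0467 BTU/(h·ft²·°F)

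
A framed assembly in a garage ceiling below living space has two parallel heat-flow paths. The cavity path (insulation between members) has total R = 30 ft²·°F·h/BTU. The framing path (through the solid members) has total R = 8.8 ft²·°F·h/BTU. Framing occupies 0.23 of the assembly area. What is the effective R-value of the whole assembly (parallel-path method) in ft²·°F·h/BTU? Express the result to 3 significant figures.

U_eff = 0.77/30 + 0.23/8.8 = 0.02567 + 0.02614 = 0.0518
R_eff = 1/U_eff = 19.3 ft²·°F·h/BTU

19.3 ft²·°F·h/BTU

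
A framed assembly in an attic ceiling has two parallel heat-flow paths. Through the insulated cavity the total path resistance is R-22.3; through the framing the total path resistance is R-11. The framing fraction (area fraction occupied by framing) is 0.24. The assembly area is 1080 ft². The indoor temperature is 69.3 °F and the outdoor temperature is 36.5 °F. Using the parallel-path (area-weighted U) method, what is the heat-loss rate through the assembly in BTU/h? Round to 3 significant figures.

1980 BTU/h

U_eff = 0.76/22.3 + 0.24/11 = 0.03408 + 0.02182 = 0.0559
R_eff = 1/U_eff = 17.89 ft²·°F·h/BTU
Q = 1080 × (69.3 − 36.5) / 17.89 = 1980 BTU/h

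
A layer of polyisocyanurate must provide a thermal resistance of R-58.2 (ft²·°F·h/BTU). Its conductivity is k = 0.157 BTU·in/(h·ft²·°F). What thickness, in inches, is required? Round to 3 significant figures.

L = R × k = 58.2 × 0.157 = 9.137 in

9.14 in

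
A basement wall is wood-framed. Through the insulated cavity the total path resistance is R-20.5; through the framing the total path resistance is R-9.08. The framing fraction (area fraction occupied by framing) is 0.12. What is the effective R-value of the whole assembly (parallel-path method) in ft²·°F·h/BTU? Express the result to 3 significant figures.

17.8 ft²·°F·h/BTU

U_eff = 0.88/20.5 + 0.12/9.08 = 0.04293 + 0.01322 = 0.05614
R_eff = 1/U_eff = 17.81 ft²·°F·h/BTU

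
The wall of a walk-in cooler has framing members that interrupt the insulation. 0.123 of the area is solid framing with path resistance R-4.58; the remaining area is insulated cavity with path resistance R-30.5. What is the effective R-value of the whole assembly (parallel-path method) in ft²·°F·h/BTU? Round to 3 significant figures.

18.0 ft²·°F·h/BTU

U_eff = 0.877/30.5 + 0.123/4.58 = 0.02875 + 0.02686 = 0.05561
R_eff = 1/U_eff = 17.98 ft²·°F·h/BTU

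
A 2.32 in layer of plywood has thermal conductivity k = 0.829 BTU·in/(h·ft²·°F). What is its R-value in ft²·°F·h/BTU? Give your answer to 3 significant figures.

2.80 ft²·°F·h/BTU

R = L/k = 2.32/0.829 = 2.799 ft²·°F·h/BTU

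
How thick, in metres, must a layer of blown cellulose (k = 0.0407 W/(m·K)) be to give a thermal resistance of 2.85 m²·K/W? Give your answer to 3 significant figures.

0.116 m

L = R·k = 2.85 × 0.0407 = 0.116 m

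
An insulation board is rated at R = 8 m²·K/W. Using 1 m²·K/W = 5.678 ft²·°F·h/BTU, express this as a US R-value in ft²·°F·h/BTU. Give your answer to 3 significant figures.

45.4 ft²·°F·h/BTU

R_US = 8 × 5.678 = 45.42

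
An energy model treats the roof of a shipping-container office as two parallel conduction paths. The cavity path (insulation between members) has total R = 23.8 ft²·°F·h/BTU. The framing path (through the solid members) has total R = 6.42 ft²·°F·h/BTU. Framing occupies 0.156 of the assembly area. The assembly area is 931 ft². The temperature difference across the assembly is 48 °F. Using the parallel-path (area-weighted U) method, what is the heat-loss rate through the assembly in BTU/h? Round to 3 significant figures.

2670 BTU/h

U_eff = 0.844/23.8 + 0.156/6.42 = 0.03546 + 0.0243 = 0.05976
R_eff = 1/U_eff = 16.73 ft²·°F·h/BTU
Q = 931 × 48 / 16.73 = 2671 BTU/h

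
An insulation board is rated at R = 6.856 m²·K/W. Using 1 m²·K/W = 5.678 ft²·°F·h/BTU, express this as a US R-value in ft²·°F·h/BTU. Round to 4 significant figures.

38.93 ft²·°F·h/BTU

R_US = 6.856 × 5.678 = 38.928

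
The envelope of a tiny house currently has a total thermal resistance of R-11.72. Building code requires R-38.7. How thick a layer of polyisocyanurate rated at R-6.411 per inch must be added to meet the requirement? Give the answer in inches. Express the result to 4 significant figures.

4.208 in

ΔR = 38.7 − 11.72 = 26.98 ft²·°F·h/BTU
L = ΔR / (R/in) = 26.98/6.411 = 4.2084 in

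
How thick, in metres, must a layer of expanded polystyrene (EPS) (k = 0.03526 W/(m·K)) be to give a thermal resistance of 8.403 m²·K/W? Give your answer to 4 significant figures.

L = R·k = 8.403 × 0.03526 = 0.29629 m

0.2963 m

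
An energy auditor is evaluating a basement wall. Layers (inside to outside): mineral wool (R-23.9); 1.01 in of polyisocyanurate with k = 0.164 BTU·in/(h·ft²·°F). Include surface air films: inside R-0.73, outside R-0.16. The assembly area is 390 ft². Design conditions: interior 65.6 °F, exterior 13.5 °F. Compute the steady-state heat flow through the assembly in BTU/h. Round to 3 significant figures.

657 BTU/h

1.01/0.164 = 6.159
R_total = 0.73 + 23.9 + 6.159 + 0.16 = 30.95 ft²·°F·h/BTU
Q = A·ΔT/R = 390 × (65.6 − 13.5) / 30.95 = 656.5 BTU/h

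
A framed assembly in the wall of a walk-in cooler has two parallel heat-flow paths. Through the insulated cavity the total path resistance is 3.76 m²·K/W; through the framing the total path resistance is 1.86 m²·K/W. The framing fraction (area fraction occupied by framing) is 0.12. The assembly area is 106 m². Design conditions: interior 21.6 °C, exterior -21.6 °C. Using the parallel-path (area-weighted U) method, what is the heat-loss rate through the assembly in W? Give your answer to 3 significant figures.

1370 W

U_eff = 0.88/3.76 + 0.12/1.86 = 0.234 + 0.06452 = 0.2986
R_eff = 1/U_eff = 3.349 m²·K/W
Q = 106 × (21.6 − (-21.6)) / 3.349 = 1367 W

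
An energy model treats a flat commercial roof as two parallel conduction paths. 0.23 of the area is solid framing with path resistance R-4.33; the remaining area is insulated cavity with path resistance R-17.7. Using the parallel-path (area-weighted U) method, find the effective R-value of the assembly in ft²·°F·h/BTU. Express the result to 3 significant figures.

10.3 ft²·°F·h/BTU

U_eff = 0.77/17.7 + 0.23/4.33 = 0.0435 + 0.05312 = 0.09662
R_eff = 1/U_eff = 10.35 ft²·°F·h/BTU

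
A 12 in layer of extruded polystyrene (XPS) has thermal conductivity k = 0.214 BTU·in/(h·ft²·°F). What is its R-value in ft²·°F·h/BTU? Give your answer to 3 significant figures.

56.1 ft²·°F·h/BTU

R = L/k = 12/0.214 = 56.07 ft²·°F·h/BTU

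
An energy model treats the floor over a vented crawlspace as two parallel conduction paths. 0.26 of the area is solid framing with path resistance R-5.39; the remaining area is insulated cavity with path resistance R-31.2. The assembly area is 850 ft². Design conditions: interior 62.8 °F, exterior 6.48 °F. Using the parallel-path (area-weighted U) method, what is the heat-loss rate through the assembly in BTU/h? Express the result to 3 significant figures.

U_eff = 0.74/31.2 + 0.26/5.39 = 0.02372 + 0.04824 = 0.07196
R_eff = 1/U_eff = 13.9 ft²·°F·h/BTU
Q = 850 × (62.8 − 6.48) / 13.9 = 3445 BTU/h

3440 BTU/h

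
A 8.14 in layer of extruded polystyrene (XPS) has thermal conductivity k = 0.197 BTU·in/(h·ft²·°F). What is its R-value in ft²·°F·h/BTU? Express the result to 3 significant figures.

R = L/k = 8.14/0.197 = 41.32 ft²·°F·h/BTU

41.3 ft²·°F·h/BTU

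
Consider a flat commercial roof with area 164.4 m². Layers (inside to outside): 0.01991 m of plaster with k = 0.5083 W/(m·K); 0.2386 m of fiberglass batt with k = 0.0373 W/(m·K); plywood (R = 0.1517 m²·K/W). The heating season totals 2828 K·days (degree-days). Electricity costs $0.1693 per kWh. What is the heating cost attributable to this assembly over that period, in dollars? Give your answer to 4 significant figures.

286.8 dollars

0.01991/0.5083 = 0.03917
0.2386/0.0373 = 6.3968
R_total = 0.03917 + 6.3968 + 0.1517 = 6.5877 m²·K/W
E = A × HDD × 24 / R / 1000 = 164.4 × 2828 × 24 / 6.5877 / 1000 = 1693.8 kWh
Cost = 1693.8 × 0.1693 = $286.76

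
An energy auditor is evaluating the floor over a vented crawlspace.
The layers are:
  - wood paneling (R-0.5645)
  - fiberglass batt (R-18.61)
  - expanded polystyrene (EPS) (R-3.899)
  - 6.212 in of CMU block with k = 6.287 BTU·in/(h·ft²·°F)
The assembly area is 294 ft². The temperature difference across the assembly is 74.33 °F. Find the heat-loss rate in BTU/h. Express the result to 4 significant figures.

908.2 BTU/h

6.212/6.287 = 0.98807
R_total = 0.5645 + 18.61 + 3.899 + 0.98807 = 24.062 ft²·°F·h/BTU
Q = A·ΔT/R = 294 × 74.33 / 24.062 = 908.21 BTU/h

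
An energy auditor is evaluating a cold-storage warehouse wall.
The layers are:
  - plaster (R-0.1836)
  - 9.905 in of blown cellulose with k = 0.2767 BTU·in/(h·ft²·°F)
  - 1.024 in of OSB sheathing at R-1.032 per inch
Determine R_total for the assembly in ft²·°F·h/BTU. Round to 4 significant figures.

37.04 ft²·°F·h/BTU

9.905/0.2767 = 35.797
1.024 × 1.032 = 1.0568
R_total = 0.1836 + 35.797 + 1.0568 = 37.037 ft²·°F·h/BTU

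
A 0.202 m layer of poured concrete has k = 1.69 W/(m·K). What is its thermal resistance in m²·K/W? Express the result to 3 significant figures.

0.120 m²·K/W

R = L/k = 0.202/1.69 = 0.1195 m²·K/W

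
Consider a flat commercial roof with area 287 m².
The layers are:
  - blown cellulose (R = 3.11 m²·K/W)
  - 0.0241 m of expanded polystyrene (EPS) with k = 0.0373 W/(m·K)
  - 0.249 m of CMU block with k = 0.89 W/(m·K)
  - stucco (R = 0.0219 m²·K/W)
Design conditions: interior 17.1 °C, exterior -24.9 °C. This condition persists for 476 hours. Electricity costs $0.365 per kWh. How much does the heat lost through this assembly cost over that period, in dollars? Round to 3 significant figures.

516 dollars

0.0241/0.0373 = 0.6461
0.249/0.89 = 0.2798
R_total = 3.11 + 0.6461 + 0.2798 + 0.0219 = 4.058 m²·K/W
Q = 287 × (17.1 − (-24.9)) / 4.058 = 2971 W
E = 2971 W × 476 h / 1000 = 1414 kWh
Cost = 1414 × 0.365 = $516.1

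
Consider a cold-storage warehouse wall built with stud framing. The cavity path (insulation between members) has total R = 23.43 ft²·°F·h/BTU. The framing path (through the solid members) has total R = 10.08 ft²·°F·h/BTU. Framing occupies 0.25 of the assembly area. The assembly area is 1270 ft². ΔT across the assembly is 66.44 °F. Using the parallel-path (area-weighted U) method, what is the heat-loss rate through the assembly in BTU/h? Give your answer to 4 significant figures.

U_eff = 0.75/23.43 + 0.25/10.08 = 0.03201 + 0.024802 = 0.056812
R_eff = 1/U_eff = 17.602 ft²·°F·h/BTU
Q = 1270 × 66.44 / 17.602 = 4793.7 BTU/h

4794 BTU/h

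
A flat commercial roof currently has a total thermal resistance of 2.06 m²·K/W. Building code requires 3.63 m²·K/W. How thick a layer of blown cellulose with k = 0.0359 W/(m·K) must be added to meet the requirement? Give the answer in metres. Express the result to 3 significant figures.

ΔR = 3.63 − 2.06 = 1.57 m²·K/W
L = ΔR × k = 1.57 × 0.0359 = 0.05636 m

0.0564 m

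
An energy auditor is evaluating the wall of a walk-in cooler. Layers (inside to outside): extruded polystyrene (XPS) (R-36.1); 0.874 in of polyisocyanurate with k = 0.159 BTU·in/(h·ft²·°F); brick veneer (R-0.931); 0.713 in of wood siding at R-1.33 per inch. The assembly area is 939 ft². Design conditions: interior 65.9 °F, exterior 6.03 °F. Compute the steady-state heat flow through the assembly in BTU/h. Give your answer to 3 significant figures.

0.874/0.159 = 5.497
0.713 × 1.33 = 0.9483
R_total = 36.1 + 5.497 + 0.931 + 0.9483 = 43.48 ft²·°F·h/BTU
Q = A·ΔT/R = 939 × (65.9 − 6.03) / 43.48 = 1293 BTU/h

1290 BTU/h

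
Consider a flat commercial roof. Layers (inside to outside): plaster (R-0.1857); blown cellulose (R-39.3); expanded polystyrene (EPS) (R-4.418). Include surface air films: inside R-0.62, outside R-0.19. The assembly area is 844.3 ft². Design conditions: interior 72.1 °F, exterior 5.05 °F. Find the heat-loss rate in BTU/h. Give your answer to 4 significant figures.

1266 BTU/h

R_total = 0.62 + 0.1857 + 39.3 + 4.418 + 0.19 = 44.714 ft²·°F·h/BTU
Q = A·ΔT/R = 844.3 × (72.1 − 5.05) / 44.714 = 1266.1 BTU/h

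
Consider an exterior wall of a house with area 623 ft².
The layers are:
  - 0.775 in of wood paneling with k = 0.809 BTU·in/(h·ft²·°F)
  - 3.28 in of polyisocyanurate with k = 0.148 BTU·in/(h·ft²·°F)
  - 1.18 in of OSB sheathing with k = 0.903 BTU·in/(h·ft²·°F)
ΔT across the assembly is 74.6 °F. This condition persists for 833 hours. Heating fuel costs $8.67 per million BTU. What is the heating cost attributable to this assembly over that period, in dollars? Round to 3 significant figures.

0.775/0.809 = 0.958
3.28/0.148 = 22.16
1.18/0.903 = 1.307
R_total = 0.958 + 22.16 + 1.307 = 24.43 ft²·°F·h/BTU
Q = 623 × 74.6 / 24.43 = 1903 BTU/h
E = 1903 × 833 = 1585000 BTU
Cost = 1585000/10⁶ × 8.67 = $13.74

13.7 dollars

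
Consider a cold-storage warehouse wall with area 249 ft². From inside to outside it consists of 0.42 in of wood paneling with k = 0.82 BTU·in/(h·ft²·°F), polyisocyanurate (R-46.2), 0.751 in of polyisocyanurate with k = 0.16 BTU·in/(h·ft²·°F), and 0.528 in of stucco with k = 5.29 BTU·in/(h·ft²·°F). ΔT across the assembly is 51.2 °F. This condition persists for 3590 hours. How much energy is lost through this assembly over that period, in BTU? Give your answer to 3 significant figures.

889000 BTU

0.42/0.82 = 0.5122
0.751/0.16 = 4.694
0.528/5.29 = 0.09981
R_total = 0.5122 + 46.2 + 4.694 + 0.09981 = 51.51 ft²·°F·h/BTU
Q = 249 × 51.2 / 51.51 = 247.5 BTU/h
E = 247.5 × 3590 = 888600 BTU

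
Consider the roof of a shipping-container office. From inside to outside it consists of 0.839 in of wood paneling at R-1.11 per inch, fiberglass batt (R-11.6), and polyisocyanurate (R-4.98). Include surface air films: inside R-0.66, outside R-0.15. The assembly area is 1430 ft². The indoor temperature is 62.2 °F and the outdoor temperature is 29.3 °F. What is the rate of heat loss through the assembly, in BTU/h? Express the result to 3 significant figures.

2570 BTU/h

0.839 × 1.11 = 0.9313
R_total = 0.66 + 0.9313 + 11.6 + 4.98 + 0.15 = 18.32 ft²·°F·h/BTU
Q = A·ΔT/R = 1430 × (62.2 − 29.3) / 18.32 = 2568 BTU/h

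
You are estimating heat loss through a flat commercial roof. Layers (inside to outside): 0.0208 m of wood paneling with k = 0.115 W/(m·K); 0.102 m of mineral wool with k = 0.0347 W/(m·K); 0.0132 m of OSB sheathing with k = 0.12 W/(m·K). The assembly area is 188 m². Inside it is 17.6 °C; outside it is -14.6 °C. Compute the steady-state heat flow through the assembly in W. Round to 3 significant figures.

0.0208/0.115 = 0.1809
0.102/0.0347 = 2.939
0.0132/0.12 = 0.11
R_total = 0.1809 + 2.939 + 0.11 = 3.23 m²·K/W
Q = A·ΔT/R = 188 × (17.6 − (-14.6)) / 3.23 = 1874 W

1870 W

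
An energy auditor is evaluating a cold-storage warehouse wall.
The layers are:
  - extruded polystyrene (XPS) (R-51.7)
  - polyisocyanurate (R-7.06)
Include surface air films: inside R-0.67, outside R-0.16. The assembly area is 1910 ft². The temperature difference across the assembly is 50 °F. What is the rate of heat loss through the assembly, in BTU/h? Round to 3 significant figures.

1600 BTU/h

R_total = 0.67 + 51.7 + 7.06 + 0.16 = 59.59 ft²·°F·h/BTU
Q = A·ΔT/R = 1910 × 50 / 59.59 = 1603 BTU/h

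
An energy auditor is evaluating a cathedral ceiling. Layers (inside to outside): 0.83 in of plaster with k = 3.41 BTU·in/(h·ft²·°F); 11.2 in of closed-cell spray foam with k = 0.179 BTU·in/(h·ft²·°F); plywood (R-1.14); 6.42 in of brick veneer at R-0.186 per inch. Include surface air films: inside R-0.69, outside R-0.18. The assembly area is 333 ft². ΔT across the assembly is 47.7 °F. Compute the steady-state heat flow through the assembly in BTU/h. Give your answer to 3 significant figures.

0.83/3.41 = 0.2434
11.2/0.179 = 62.57
6.42 × 0.186 = 1.194
R_total = 0.69 + 0.2434 + 62.57 + 1.14 + 1.194 + 0.18 = 66.02 ft²·°F·h/BTU
Q = A·ΔT/R = 333 × 47.7 / 66.02 = 240.6 BTU/h

241 BTU/h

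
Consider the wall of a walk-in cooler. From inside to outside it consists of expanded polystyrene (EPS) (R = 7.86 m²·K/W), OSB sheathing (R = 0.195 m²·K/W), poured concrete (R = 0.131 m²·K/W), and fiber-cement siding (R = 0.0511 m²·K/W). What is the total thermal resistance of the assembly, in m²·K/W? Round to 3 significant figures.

R_total = 7.86 + 0.195 + 0.131 + 0.0511 = 8.237 m²·K/W

8.24 m²·K/W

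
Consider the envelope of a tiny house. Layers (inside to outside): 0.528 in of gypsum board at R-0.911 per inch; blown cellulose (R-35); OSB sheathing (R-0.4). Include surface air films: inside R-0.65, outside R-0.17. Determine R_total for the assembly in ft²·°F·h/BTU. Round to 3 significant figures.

0.528 × 0.911 = 0.481
R_total = 0.65 + 0.481 + 35 + 0.4 + 0.17 = 36.7 ft²·°F·h/BTU

36.7 ft²·°F·h/BTU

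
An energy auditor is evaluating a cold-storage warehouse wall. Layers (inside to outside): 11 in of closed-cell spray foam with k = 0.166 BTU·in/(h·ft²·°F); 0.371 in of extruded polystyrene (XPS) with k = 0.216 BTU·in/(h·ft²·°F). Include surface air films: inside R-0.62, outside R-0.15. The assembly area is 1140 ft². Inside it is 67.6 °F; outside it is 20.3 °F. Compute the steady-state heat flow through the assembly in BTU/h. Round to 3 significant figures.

11/0.166 = 66.27
0.371/0.216 = 1.718
R_total = 0.62 + 66.27 + 1.718 + 0.15 = 68.75 ft²·°F·h/BTU
Q = A·ΔT/R = 1140 × (67.6 − 20.3) / 68.75 = 784.3 BTU/h

784 BTU/h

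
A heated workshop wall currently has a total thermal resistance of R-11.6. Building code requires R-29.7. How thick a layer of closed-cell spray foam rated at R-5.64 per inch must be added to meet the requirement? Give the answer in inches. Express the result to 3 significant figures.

ΔR = 29.7 − 11.6 = 18.1 ft²·°F·h/BTU
L = ΔR / (R/in) = 18.1/5.64 = 3.209 in

3.21 in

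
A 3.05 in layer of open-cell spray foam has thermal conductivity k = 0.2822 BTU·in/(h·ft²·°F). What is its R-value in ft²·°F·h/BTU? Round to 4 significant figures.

R = L/k = 3.05/0.2822 = 10.808 ft²·°F·h/BTU

10.81 ft²·°F·h/BTU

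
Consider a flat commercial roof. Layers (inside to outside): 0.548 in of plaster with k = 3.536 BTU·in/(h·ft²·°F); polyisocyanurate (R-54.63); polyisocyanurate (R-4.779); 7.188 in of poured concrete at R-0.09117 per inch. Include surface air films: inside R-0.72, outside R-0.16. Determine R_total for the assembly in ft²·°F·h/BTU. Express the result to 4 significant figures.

0.548/3.536 = 0.15498
7.188 × 0.09117 = 0.65533
R_total = 0.72 + 0.15498 + 54.63 + 4.779 + 0.65533 + 0.16 = 61.099 ft²·°F·h/BTU

61.10 ft²·°F·h/BTU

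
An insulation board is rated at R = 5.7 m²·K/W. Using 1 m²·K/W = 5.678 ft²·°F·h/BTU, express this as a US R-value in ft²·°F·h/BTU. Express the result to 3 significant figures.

32.4 ft²·°F·h/BTU

R_US = 5.7 × 5.678 = 32.36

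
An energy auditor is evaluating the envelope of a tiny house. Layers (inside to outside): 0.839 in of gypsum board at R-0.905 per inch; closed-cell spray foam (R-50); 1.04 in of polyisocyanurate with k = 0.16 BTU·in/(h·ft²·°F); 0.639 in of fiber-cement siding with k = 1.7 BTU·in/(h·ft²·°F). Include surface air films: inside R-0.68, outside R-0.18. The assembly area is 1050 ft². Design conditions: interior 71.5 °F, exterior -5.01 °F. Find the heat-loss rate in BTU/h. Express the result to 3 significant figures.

0.839 × 0.905 = 0.7593
1.04/0.16 = 6.5
0.639/1.7 = 0.3759
R_total = 0.68 + 0.7593 + 50 + 6.5 + 0.3759 + 0.18 = 58.5 ft²·°F·h/BTU
Q = A·ΔT/R = 1050 × (71.5 − (-5.01)) / 58.5 = 1373 BTU/h

1370 BTU/h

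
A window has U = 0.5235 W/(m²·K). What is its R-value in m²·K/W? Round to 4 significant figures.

1.910 m²·K/W

R = 1/U = 1/0.5235 = 1.9102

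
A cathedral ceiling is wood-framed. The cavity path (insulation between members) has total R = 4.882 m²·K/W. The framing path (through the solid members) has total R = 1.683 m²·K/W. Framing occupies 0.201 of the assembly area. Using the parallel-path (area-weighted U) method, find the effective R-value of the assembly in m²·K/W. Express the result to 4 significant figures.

3.532 m²·K/W

U_eff = 0.799/4.882 + 0.201/1.683 = 0.16366 + 0.11943 = 0.28309
R_eff = 1/U_eff = 3.5324 m²·K/W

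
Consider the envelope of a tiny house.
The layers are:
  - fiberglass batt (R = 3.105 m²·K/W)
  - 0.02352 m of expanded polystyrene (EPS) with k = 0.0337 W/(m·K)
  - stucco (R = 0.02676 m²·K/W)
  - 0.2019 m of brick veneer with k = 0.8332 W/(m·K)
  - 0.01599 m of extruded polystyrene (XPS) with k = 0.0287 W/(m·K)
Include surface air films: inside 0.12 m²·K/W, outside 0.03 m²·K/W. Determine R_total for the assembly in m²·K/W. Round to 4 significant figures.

4.779 m²·K/W

0.02352/0.0337 = 0.69792
0.2019/0.8332 = 0.24232
0.01599/0.0287 = 0.55714
R_total = 0.12 + 3.105 + 0.69792 + 0.02676 + 0.24232 + 0.55714 + 0.03 = 4.7791 m²·K/W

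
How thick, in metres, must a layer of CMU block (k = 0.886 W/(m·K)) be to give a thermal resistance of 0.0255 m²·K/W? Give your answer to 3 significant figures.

0.0226 m

L = R·k = 0.0255 × 0.886 = 0.02259 m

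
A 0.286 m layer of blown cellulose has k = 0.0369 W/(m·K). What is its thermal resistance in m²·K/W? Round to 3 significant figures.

R = L/k = 0.286/0.0369 = 7.751 m²·K/W

7.75 m²·K/W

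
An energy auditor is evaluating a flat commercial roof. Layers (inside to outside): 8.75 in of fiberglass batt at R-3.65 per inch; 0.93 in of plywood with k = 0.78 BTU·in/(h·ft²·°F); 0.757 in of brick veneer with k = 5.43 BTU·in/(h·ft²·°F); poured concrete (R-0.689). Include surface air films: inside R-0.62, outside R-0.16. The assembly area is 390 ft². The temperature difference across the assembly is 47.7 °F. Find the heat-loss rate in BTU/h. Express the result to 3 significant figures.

536 BTU/h

8.75 × 3.65 = 31.94
0.93/0.78 = 1.192
0.757/5.43 = 0.1394
R_total = 0.62 + 31.94 + 1.192 + 0.1394 + 0.689 + 0.16 = 34.74 ft²·°F·h/BTU
Q = A·ΔT/R = 390 × 47.7 / 34.74 = 535.5 BTU/h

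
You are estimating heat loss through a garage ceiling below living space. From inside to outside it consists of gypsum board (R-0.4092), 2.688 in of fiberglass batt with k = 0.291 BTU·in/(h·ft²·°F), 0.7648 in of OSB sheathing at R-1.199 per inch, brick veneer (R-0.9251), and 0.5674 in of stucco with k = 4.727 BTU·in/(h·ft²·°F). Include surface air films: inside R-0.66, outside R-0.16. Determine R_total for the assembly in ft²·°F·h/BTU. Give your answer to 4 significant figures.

2.688/0.291 = 9.2371
0.7648 × 1.199 = 0.917
0.5674/4.727 = 0.12003
R_total = 0.66 + 0.4092 + 9.2371 + 0.917 + 0.9251 + 0.12003 + 0.16 = 12.428 ft²·°F·h/BTU

12.43 ft²·°F·h/BTU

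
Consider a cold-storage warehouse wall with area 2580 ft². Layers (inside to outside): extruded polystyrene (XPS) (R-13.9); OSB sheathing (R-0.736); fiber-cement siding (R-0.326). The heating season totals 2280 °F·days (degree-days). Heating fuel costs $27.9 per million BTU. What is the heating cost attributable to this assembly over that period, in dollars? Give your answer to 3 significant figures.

R_total = 13.9 + 0.736 + 0.326 = 14.96 ft²·°F·h/BTU
E = A × HDD × 24 / R = 2580 × 2280 × 24 / 14.96 = 9436000 BTU
Cost = 9436000/10⁶ × 27.9 = $263.3

263 dollars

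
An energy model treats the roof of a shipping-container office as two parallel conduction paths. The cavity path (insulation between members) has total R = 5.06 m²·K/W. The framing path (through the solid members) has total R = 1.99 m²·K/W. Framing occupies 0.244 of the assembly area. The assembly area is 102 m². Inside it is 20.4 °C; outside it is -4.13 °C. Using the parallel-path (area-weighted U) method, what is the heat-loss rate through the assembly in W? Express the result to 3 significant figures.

U_eff = 0.756/5.06 + 0.244/1.99 = 0.1494 + 0.1226 = 0.272
R_eff = 1/U_eff = 3.676 m²·K/W
Q = 102 × (20.4 − (-4.13)) / 3.676 = 680.6 W

681 W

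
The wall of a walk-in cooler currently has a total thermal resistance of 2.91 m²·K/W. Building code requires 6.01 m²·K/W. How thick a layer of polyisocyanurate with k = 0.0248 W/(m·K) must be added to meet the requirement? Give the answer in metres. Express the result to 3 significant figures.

0.0769 m

ΔR = 6.01 − 2.91 = 3.1 m²·K/W
L = ΔR × k = 3.1 × 0.0248 = 0.07688 m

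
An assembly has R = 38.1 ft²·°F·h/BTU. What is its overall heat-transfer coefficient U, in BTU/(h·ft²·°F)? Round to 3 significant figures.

0.0262 BTU/(h·ft²·°F)

U = 1/R = 1/38.1 = 0.02625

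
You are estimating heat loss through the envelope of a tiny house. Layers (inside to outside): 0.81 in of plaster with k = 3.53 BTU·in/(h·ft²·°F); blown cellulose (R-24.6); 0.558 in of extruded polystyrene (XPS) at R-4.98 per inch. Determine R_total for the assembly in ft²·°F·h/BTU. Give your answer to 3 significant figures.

0.81/3.53 = 0.2295
0.558 × 4.98 = 2.779
R_total = 0.2295 + 24.6 + 2.779 = 27.61 ft²·°F·h/BTU

27.6 ft²·°F·h/BTU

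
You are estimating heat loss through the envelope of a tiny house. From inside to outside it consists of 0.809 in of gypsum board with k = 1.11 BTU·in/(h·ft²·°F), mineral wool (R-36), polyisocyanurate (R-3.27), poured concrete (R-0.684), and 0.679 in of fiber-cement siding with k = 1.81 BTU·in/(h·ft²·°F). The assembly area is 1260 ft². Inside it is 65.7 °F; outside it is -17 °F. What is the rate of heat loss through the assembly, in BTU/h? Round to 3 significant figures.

2540 BTU/h

0.809/1.11 = 0.7288
0.679/1.81 = 0.3751
R_total = 0.7288 + 36 + 3.27 + 0.684 + 0.3751 = 41.06 ft²·°F·h/BTU
Q = A·ΔT/R = 1260 × (65.7 − (-17)) / 41.06 = 2538 BTU/h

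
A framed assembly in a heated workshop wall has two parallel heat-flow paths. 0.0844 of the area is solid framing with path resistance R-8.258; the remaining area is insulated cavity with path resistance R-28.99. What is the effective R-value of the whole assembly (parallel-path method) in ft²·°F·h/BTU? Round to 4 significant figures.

23.92 ft²·°F·h/BTU

U_eff = 0.9156/28.99 + 0.0844/8.258 = 0.031583 + 0.01022 = 0.041804
R_eff = 1/U_eff = 23.921 ft²·°F·h/BTU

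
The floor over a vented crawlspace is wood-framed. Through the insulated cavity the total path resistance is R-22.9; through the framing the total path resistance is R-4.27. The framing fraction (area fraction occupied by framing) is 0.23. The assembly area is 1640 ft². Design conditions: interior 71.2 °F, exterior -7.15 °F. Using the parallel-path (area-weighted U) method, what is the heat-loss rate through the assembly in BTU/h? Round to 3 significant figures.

U_eff = 0.77/22.9 + 0.23/4.27 = 0.03362 + 0.05386 = 0.08749
R_eff = 1/U_eff = 11.43 ft²·°F·h/BTU
Q = 1640 × (71.2 − (-7.15)) / 11.43 = 11240 BTU/h

11200 BTU/h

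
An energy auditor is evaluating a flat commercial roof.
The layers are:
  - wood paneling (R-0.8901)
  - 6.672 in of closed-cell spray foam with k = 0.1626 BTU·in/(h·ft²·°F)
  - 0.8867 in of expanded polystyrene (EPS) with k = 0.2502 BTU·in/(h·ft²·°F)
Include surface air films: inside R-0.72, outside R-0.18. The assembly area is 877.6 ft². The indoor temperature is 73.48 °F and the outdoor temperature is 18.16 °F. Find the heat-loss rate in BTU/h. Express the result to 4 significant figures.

6.672/0.1626 = 41.033
0.8867/0.2502 = 3.544
R_total = 0.72 + 0.8901 + 41.033 + 3.544 + 0.18 = 46.367 ft²·°F·h/BTU
Q = A·ΔT/R = 877.6 × (73.48 − 18.16) / 46.367 = 1047 BTU/h

1047 BTU/h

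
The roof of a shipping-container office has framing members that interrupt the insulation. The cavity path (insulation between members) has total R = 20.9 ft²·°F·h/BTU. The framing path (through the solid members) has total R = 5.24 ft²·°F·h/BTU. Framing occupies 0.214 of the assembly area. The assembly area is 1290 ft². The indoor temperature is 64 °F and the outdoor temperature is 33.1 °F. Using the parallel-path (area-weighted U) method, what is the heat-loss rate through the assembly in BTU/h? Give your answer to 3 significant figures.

U_eff = 0.786/20.9 + 0.214/5.24 = 0.03761 + 0.04084 = 0.07845
R_eff = 1/U_eff = 12.75 ft²·°F·h/BTU
Q = 1290 × (64 − 33.1) / 12.75 = 3127 BTU/h

3130 BTU/h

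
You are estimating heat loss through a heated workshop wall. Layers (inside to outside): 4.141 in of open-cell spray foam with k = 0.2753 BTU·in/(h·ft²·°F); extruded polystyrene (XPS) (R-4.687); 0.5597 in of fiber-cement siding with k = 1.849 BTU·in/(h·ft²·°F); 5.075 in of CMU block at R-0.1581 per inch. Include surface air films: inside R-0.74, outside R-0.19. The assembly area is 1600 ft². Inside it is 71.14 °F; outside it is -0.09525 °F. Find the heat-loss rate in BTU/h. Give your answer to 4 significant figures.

4.141/0.2753 = 15.042
0.5597/1.849 = 0.3027
5.075 × 0.1581 = 0.80236
R_total = 0.74 + 15.042 + 4.687 + 0.3027 + 0.80236 + 0.19 = 21.764 ft²·°F·h/BTU
Q = A·ΔT/R = 1600 × (71.14 − (-0.09525)) / 21.764 = 5237 BTU/h

5237 BTU/h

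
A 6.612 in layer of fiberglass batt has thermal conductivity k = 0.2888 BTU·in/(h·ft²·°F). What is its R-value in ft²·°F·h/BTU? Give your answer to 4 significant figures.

R = L/k = 6.612/0.2888 = 22.895 ft²·°F·h/BTU

22.89 ft²·°F·h/BTU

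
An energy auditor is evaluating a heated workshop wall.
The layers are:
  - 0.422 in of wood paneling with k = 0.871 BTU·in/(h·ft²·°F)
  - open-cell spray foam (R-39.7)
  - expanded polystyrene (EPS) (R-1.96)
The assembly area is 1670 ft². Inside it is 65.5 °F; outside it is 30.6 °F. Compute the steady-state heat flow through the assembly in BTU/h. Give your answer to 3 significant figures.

1380 BTU/h

0.422/0.871 = 0.4845
R_total = 0.4845 + 39.7 + 1.96 = 42.14 ft²·°F·h/BTU
Q = A·ΔT/R = 1670 × (65.5 − 30.6) / 42.14 = 1383 BTU/h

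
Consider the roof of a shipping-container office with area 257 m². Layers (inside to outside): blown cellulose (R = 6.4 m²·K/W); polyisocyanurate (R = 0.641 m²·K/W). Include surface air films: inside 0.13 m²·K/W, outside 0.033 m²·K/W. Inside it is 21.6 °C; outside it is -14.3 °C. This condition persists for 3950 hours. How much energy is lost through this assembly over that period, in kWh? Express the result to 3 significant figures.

5060 kWh

R_total = 0.13 + 6.4 + 0.641 + 0.033 = 7.204 m²·K/W
Q = 257 × (21.6 − (-14.3)) / 7.204 = 1281 W
E = 1281 W × 3950 h / 1000 = 5059 kWh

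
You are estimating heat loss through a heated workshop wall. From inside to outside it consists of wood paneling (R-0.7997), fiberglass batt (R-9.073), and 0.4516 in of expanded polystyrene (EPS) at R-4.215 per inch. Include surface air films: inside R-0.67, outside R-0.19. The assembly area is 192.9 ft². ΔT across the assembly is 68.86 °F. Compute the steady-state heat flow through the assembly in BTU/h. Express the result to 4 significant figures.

0.4516 × 4.215 = 1.9035
R_total = 0.67 + 0.7997 + 9.073 + 1.9035 + 0.19 = 12.636 ft²·°F·h/BTU
Q = A·ΔT/R = 192.9 × 68.86 / 12.636 = 1051.2 BTU/h

1051 BTU/h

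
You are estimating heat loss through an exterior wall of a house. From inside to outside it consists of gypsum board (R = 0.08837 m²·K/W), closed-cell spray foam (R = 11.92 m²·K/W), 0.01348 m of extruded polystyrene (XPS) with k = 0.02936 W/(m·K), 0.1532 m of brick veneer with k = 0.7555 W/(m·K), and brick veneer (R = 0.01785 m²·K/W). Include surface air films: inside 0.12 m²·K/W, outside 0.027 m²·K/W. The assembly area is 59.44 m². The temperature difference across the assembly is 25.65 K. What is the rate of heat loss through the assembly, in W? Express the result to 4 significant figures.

118.8 W

0.01348/0.02936 = 0.45913
0.1532/0.7555 = 0.20278
R_total = 0.12 + 0.08837 + 11.92 + 0.45913 + 0.20278 + 0.01785 + 0.027 = 12.835 m²·K/W
Q = A·ΔT/R = 59.44 × 25.65 / 12.835 = 118.79 W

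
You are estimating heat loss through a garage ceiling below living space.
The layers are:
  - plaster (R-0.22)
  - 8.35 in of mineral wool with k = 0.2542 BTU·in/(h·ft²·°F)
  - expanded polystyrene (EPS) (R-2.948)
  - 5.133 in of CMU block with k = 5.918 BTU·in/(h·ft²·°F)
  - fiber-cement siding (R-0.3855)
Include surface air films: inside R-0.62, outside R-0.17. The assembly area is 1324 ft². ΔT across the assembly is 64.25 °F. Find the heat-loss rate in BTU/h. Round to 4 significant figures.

2235 BTU/h

8.35/0.2542 = 32.848
5.133/5.918 = 0.86735
R_total = 0.62 + 0.22 + 32.848 + 2.948 + 0.86735 + 0.3855 + 0.17 = 38.059 ft²·°F·h/BTU
Q = A·ΔT/R = 1324 × 64.25 / 38.059 = 2235.1 BTU/h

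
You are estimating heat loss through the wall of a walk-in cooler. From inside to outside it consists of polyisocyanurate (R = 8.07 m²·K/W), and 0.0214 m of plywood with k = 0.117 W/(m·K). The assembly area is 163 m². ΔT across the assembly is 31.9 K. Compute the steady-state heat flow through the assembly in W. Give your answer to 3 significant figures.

0.0214/0.117 = 0.1829
R_total = 8.07 + 0.1829 = 8.253 m²·K/W
Q = A·ΔT/R = 163 × 31.9 / 8.253 = 630 W

630 W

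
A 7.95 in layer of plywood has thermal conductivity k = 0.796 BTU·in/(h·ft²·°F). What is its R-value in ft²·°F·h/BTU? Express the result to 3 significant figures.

9.99 ft²·°F·h/BTU

R = L/k = 7.95/0.796 = 9.987 ft²·°F·h/BTU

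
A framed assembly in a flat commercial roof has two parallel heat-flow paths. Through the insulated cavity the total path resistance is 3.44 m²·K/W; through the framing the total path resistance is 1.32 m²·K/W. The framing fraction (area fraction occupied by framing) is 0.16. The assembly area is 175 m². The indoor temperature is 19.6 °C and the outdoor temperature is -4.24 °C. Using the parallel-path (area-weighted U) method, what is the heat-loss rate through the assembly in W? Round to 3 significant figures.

U_eff = 0.84/3.44 + 0.16/1.32 = 0.2442 + 0.1212 = 0.3654
R_eff = 1/U_eff = 2.737 m²·K/W
Q = 175 × (19.6 − (-4.24)) / 2.737 = 1524 W

1520 W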